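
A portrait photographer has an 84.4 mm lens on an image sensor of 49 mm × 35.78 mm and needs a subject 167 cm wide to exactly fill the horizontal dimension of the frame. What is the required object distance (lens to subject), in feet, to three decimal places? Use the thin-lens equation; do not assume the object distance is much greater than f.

9.714 ft

W: 167 cm = 1670 mm.
Magnification m = w/W = dᵢ/dₒ; combined with 1/f = 1/dₒ + 1/dᵢ this gives dₒ = f·(1 + W/w).
dₒ = 84.4 mm × (1 + 1670/49) = 84.4 × 35.0816 ≈ 2960.890 mm = 2960.890/304.8 ft = 9.71421 ft.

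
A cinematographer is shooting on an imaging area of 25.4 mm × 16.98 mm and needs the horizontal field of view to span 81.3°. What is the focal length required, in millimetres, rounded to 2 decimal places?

14.79 mm

From α = 2·arctan(w/2f) we get f = w / (2·tan(α/2)).
With w = 25.4 mm and α/2 = 40.65°, tan(α/2) ≈ 0.85862, so f ≈ 25.4 / 1.71724 ≈ 14.7912 mm.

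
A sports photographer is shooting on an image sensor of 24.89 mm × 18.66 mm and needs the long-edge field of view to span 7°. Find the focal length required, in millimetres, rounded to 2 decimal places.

203.47 mm

From α = 2·arctan(w/2f) we get f = w / (2·tan(α/2)).
With w = 24.89 mm and α/2 = 3.5°, tan(α/2) ≈ 0.06116, so f ≈ 24.89 / 0.12233 ≈ 203.4740 mm.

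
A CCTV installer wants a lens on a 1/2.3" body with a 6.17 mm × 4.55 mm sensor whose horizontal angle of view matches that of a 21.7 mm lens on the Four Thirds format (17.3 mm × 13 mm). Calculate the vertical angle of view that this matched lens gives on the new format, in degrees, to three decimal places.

Equal horizontal AOV ⇒ f₂ = f₁ · 6.17/17.3 = 21.7 × 0.35665 ≈ 7.7392 mm.
Vertical AOV on the new format = 2·arctan(4.55 / (2 × 7.7392)) = 2·arctan(0.29396) ≈ 32.7621°.

32.762°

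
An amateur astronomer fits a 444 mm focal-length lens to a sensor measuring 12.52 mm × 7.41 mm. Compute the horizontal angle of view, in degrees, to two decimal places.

Angle of view α = 2·arctan(w/2f) with w = 12.52 mm and f = 444 mm.
w/2f = 0.01410; arctan(0.01410) ≈ 0.8078°, so α ≈ 1.6155°.

1.62°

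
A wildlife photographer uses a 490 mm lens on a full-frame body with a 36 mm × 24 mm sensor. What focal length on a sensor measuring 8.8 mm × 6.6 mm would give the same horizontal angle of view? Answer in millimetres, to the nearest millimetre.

120 mm

Equal angle of view means equal width/f ratio, so f₂ = f₁ · (width₂/width₁) = 490 × 8.8/36.
f₂ = 490 × 0.24444 ≈ 119.778 mm.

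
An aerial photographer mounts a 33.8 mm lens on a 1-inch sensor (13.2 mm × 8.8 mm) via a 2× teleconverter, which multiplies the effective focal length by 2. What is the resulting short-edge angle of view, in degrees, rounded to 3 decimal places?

7.448°

Effective focal length f = 33.8 × 2 = 67.6 mm.
α = 2·arctan(8.8 / (2 × 67.6)) = 2·arctan(0.06509) ≈ 7.4481°.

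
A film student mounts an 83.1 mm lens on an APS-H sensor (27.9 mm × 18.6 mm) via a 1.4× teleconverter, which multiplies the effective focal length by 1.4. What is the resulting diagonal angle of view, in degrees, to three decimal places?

Effective focal length f = 83.1 × 1.4 = 116.34 mm.
Sensor diagonal = √(27.9² + 18.6²) = √1124.3700 ≈ 33.5316 mm.
α = 2·arctan(33.532 / (2 × 116.34)) = 2·arctan(0.14411) ≈ 16.4009°.

16.401°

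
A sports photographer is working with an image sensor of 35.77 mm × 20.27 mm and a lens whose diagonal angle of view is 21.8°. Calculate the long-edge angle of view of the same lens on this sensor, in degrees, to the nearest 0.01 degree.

Sensor diagonal = √(35.77² + 20.27²) = √1690.3658 ≈ 41.1141 mm.
From the diagonal AOV: f = 41.1141 / (2·tan(10.9°)) = 41.1141 / 0.38514 ≈ 106.7511 mm.
Long-edge AOV = 2·arctan(35.77 / (2 × 106.7511)) = 2·arctan(0.16754) ≈ 19.0219°.

19.02°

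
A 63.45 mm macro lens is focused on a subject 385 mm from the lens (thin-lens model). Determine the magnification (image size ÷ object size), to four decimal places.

Thin lens: 1/f = 1/dₒ + 1/dᵢ → 1/dᵢ = 1/63.45 − 1/385 = 0.0131630 mm⁻¹, so dᵢ ≈ 75.9703 mm.
Magnification m = dᵢ/dₒ = 75.9703/385 ≈ 0.19733.

0.1973×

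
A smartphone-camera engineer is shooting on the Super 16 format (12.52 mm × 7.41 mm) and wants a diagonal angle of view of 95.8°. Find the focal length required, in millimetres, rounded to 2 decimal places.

6.57 mm

Sensor diagonal = √(12.52² + 7.41²) = √211.6585 ≈ 14.5485 mm.
From α = 2·arctan(d/2f) we get f = d / (2·tan(α/2)).
With d = 14.5485 mm and α/2 = 47.9°, tan(α/2) ≈ 1.10672, so f ≈ 14.5485 / 2.21344 ≈ 6.5728 mm.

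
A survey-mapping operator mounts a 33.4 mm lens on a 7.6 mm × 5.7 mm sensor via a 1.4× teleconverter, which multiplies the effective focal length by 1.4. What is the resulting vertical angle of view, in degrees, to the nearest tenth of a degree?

Effective focal length f = 33.4 × 1.4 = 46.76 mm.
α = 2·arctan(5.7 / (2 × 46.76)) = 2·arctan(0.06095) ≈ 6.9757°.

7.0°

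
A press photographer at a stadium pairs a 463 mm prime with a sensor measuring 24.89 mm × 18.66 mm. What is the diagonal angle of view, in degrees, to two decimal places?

Sensor diagonal = √(24.89² + 18.66²) = √967.7077 ≈ 31.1080 mm.
Angle of view α = 2·arctan(d/2f) with d = 31.1080 mm and f = 463 mm.
d/2f = 0.03359; arctan(0.03359) ≈ 1.9241°, so α ≈ 3.8481°.

3.85°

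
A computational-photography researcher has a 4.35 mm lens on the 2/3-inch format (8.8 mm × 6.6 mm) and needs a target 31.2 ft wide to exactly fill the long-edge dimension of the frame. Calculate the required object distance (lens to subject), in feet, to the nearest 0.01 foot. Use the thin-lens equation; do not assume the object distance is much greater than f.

W: 31.2 ft × 304.8 mm/ft = 9509.76 mm.
Magnification m = w/W = dᵢ/dₒ; combined with 1/f = 1/dₒ + 1/dᵢ this gives dₒ = f·(1 + W/w).
dₒ = 4.35 mm × (1 + 9509.76/8.8) = 4.35 × 1081.6545 ≈ 4705.197 mm = 4705.197/304.8 ft = 15.437 ft.

15.44 ft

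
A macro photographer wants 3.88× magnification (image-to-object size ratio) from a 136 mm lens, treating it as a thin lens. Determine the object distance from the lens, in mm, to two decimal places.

With m = dᵢ/dₒ and 1/f = 1/dₒ + 1/dᵢ, substituting dᵢ = m·dₒ gives 1/f = (1 + 1/m)/dₒ, hence dₒ = f·(1 + 1/m).
dₒ = 136 × (1 + 1/3.88) = 136 × 1.25773 ≈ 171.052 mm.

171.05 mm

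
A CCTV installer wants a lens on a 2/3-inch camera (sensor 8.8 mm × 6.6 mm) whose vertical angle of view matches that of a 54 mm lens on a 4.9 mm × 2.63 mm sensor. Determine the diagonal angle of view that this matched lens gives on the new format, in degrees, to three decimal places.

Equal vertical AOV ⇒ f₂ = f₁ · 6.6/2.63 = 54 × 2.50951 ≈ 135.5133 mm.
Sensor diagonal = √(8.8² + 6.6²) = √121.0000 ≈ 11.0000 mm.
Diagonal AOV on the new format = 2·arctan(11.0000 / (2 × 135.5133)) = 2·arctan(0.04059) ≈ 4.6483°.

4.648°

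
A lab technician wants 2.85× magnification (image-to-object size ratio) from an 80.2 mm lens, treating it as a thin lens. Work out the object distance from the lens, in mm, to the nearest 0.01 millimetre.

With m = dᵢ/dₒ and 1/f = 1/dₒ + 1/dᵢ, substituting dᵢ = m·dₒ gives 1/f = (1 + 1/m)/dₒ, hence dₒ = f·(1 + 1/m).
dₒ = 80.2 × (1 + 1/2.85) = 80.2 × 1.35088 ≈ 108.340 mm.

108.34 mm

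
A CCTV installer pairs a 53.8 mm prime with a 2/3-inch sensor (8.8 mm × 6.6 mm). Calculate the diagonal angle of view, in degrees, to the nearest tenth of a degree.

11.7°

Sensor diagonal = √(8.8² + 6.6²) = √121.0000 ≈ 11.0000 mm.
Angle of view α = 2·arctan(d/2f) with d = 11.0000 mm and f = 53.8 mm.
d/2f = 0.10223; arctan(0.10223) ≈ 5.8371°, so α ≈ 11.6742°.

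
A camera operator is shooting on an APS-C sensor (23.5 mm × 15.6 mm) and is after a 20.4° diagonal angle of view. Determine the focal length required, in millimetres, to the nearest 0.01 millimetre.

Sensor diagonal = √(23.5² + 15.6²) = √795.6100 ≈ 28.2066 mm.
From α = 2·arctan(d/2f) we get f = d / (2·tan(α/2)).
With d = 28.2066 mm and α/2 = 10.2°, tan(α/2) ≈ 0.17993, so f ≈ 28.2066 / 0.35986 ≈ 78.3827 mm.

78.38 mm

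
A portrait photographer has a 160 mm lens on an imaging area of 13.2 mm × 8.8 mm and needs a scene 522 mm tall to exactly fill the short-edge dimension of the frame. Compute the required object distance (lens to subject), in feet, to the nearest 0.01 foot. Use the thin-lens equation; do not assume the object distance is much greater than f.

31.66 ft

Magnification m = h/W = dᵢ/dₒ; combined with 1/f = 1/dₒ + 1/dᵢ this gives dₒ = f·(1 + W/h).
dₒ = 160 mm × (1 + 522/8.8) = 160 × 60.3182 ≈ 9650.909 mm = 9650.909/304.8 ft = 31.6631 ft.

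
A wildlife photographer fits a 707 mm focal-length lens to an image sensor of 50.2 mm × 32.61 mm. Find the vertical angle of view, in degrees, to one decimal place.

2.6°

Angle of view α = 2·arctan(h/2f) with h = 32.61 mm and f = 707 mm.
h/2f = 0.02306; arctan(0.02306) ≈ 1.3211°, so α ≈ 2.6423°.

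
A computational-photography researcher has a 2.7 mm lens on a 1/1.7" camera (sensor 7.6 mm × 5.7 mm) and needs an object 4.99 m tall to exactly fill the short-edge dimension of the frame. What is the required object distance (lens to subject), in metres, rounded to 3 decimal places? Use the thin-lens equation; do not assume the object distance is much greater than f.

2.366 m

W: 4.99 m = 4990 mm.
Magnification m = h/W = dᵢ/dₒ; combined with 1/f = 1/dₒ + 1/dᵢ this gives dₒ = f·(1 + W/h).
dₒ = 2.7 mm × (1 + 4990/5.7) = 2.7 × 876.4386 ≈ 2366.384 mm = 2.36638 m.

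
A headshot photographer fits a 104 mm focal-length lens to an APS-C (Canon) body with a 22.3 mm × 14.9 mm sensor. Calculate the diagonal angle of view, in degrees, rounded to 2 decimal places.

Sensor diagonal = √(22.3² + 14.9²) = √719.3000 ≈ 26.8198 mm.
Angle of view α = 2·arctan(d/2f) with d = 26.8198 mm and f = 104 mm.
d/2f = 0.12894; arctan(0.12894) ≈ 7.3472°, so α ≈ 14.6945°.

14.69°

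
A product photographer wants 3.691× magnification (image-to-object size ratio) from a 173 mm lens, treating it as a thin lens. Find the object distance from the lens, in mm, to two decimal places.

With m = dᵢ/dₒ and 1/f = 1/dₒ + 1/dᵢ, substituting dᵢ = m·dₒ gives 1/f = (1 + 1/m)/dₒ, hence dₒ = f·(1 + 1/m).
dₒ = 173 × (1 + 1/3.691) = 173 × 1.27093 ≈ 219.871 mm.

219.87 mm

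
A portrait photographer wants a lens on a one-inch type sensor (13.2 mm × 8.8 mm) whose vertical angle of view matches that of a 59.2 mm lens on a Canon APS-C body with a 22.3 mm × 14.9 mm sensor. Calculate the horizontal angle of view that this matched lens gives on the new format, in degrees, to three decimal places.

21.380°

Equal vertical AOV ⇒ f₂ = f₁ · 8.8/14.9 = 59.2 × 0.59060 ≈ 34.9638 mm.
Horizontal AOV on the new format = 2·arctan(13.2 / (2 × 34.9638)) = 2·arctan(0.18877) ≈ 21.3795°.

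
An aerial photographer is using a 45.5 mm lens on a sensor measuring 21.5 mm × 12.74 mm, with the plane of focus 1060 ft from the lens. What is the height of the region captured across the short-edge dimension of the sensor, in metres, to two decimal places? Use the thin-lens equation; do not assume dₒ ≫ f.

90.45 m

dₒ: 1060 ft × 304.8 mm/ft = 323087.99 mm.
Similar triangles through the lens centre give W/dₒ = h/dᵢ; with 1/f = 1/dₒ + 1/dᵢ this gives W = h·(dₒ − f)/f.
W = 12.74 mm × (323088 − 45.5) / 45.5 = 12.74 × 7099.8349 ≈ 90451.897 mm = 90.4519 m.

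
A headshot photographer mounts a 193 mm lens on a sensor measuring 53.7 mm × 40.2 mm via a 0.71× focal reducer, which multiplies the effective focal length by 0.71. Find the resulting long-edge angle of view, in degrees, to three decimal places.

22.172°

Effective focal length f = 193 × 0.71 = 137.03 mm.
α = 2·arctan(53.7 / (2 × 137.03)) = 2·arctan(0.19594) ≈ 22.1724°.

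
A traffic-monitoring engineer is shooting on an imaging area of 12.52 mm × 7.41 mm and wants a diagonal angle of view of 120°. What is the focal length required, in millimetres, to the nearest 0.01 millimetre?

Sensor diagonal = √(12.52² + 7.41²) = √211.6585 ≈ 14.5485 mm.
From α = 2·arctan(d/2f) we get f = d / (2·tan(α/2)).
With d = 14.5485 mm and α/2 = 60°, tan(α/2) ≈ 1.73205, so f ≈ 14.5485 / 3.46410 ≈ 4.1998 mm.

4.20 mm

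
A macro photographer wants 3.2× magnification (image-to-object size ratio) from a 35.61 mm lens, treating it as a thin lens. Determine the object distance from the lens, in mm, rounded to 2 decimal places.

46.74 mm

With m = dᵢ/dₒ and 1/f = 1/dₒ + 1/dᵢ, substituting dᵢ = m·dₒ gives 1/f = (1 + 1/m)/dₒ, hence dₒ = f·(1 + 1/m).
dₒ = 35.61 × (1 + 1/3.2) = 35.61 × 1.31250 ≈ 46.738 mm.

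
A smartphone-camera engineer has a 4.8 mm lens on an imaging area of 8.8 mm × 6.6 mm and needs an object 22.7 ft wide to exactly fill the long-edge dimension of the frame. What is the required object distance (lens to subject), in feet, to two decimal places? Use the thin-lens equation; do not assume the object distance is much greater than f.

12.40 ft

W: 22.7 ft × 304.8 mm/ft = 6918.96 mm.
Magnification m = w/W = dᵢ/dₒ; combined with 1/f = 1/dₒ + 1/dᵢ this gives dₒ = f·(1 + W/w).
dₒ = 4.8 mm × (1 + 6918.96/8.8) = 4.8 × 787.2454 ≈ 3778.778 mm = 3778.778/304.8 ft = 12.3976 ft.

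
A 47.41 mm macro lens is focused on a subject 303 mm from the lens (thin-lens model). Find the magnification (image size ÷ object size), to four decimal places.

0.1855×

Thin lens: 1/f = 1/dₒ + 1/dᵢ → 1/dᵢ = 1/47.41 − 1/303 = 0.0177923 mm⁻¹, so dᵢ ≈ 56.2042 mm.
Magnification m = dᵢ/dₒ = 56.2042/303 ≈ 0.18549.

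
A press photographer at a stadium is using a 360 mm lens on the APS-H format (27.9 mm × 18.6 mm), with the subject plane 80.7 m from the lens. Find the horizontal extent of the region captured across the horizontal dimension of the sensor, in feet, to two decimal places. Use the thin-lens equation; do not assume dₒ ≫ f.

dₒ: 80.7 m = 80700 mm.
Similar triangles through the lens centre give W/dₒ = w/dᵢ; with 1/f = 1/dₒ + 1/dᵢ this gives W = w·(dₒ − f)/f.
W = 27.9 mm × (80700 − 360) / 360 = 27.9 × 223.1667 ≈ 6226.350 mm = 6226.350/304.8 ft = 20.4277 ft.

20.43 ft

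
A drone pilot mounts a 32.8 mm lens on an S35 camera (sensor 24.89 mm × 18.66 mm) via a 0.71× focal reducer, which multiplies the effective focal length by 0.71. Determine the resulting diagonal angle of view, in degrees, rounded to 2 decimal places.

Effective focal length f = 32.8 × 0.71 = 23.288 mm.
Sensor diagonal = √(24.89² + 18.66²) = √967.7077 ≈ 31.1080 mm.
α = 2·arctan(31.108 / (2 × 23.288)) = 2·arctan(0.66790) ≈ 67.4777°.

67.48°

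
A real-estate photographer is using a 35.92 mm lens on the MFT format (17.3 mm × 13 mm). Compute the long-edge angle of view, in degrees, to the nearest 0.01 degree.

27.08°

Angle of view α = 2·arctan(w/2f) with w = 17.3 mm and f = 35.92 mm.
w/2f = 0.24081; arctan(0.24081) ≈ 13.5398°, so α ≈ 27.0795°.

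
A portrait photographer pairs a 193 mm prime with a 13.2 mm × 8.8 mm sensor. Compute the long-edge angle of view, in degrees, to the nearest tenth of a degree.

3.9°

Angle of view α = 2·arctan(w/2f) with w = 13.2 mm and f = 193 mm.
w/2f = 0.03420; arctan(0.03420) ≈ 1.9586°, so α ≈ 3.9171°.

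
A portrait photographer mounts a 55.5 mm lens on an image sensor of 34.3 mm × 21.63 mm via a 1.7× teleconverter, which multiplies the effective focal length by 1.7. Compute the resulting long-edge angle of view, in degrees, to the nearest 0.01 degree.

Effective focal length f = 55.5 × 1.7 = 94.35 mm.
α = 2·arctan(34.3 / (2 × 94.35)) = 2·arctan(0.18177) ≈ 20.6043°.

20.60°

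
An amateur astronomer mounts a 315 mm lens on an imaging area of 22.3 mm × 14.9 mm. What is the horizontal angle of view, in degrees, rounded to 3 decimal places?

4.054°

Angle of view α = 2·arctan(w/2f) with w = 22.3 mm and f = 315 mm.
w/2f = 0.03540; arctan(0.03540) ≈ 2.0272°, so α ≈ 4.0545°.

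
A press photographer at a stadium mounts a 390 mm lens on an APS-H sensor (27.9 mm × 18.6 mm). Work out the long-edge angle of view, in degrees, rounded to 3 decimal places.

Angle of view α = 2·arctan(w/2f) with w = 27.9 mm and f = 390 mm.
w/2f = 0.03577; arctan(0.03577) ≈ 2.0486°, so α ≈ 4.0971°.

4.097°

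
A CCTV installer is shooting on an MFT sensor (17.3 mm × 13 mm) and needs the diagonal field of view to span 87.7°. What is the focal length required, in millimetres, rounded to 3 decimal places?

11.263 mm

Sensor diagonal = √(17.3² + 13²) = √468.2900 ≈ 21.6400 mm.
From α = 2·arctan(d/2f) we get f = d / (2·tan(α/2)).
With d = 21.6400 mm and α/2 = 43.85°, tan(α/2) ≈ 0.96064, so f ≈ 21.6400 / 1.92128 ≈ 11.2633 mm.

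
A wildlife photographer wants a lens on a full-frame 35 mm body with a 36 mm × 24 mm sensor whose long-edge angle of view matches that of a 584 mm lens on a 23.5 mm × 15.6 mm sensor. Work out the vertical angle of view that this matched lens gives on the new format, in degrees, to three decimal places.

1.537°

Equal long-edge AOV ⇒ f₂ = f₁ · 36/23.5 = 584 × 1.53191 ≈ 894.6383 mm.
Vertical AOV on the new format = 2·arctan(24 / (2 × 894.6383)) = 2·arctan(0.01341) ≈ 1.5370°.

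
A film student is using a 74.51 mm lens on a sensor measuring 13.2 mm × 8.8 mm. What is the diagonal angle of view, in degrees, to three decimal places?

Sensor diagonal = √(13.2² + 8.8²) = √251.6800 ≈ 15.8644 mm.
Angle of view α = 2·arctan(d/2f) with d = 15.8644 mm and f = 74.51 mm.
d/2f = 0.10646; arctan(0.10646) ≈ 6.0767°, so α ≈ 12.1535°.

12.153°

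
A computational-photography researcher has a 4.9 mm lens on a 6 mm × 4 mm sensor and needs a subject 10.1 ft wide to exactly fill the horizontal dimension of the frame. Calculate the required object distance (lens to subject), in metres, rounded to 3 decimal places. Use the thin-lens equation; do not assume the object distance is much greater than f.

2.519 m

W: 10.1 ft × 304.8 mm/ft = 3078.48 mm.
Magnification m = w/W = dᵢ/dₒ; combined with 1/f = 1/dₒ + 1/dᵢ this gives dₒ = f·(1 + W/w).
dₒ = 4.9 mm × (1 + 3078.48/6) = 4.9 × 514.0800 ≈ 2518.992 mm = 2.51899 m.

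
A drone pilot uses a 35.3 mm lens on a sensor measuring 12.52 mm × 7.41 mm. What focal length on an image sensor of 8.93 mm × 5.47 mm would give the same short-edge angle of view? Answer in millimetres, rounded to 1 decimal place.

Equal angle of view means equal height/f ratio, so f₂ = f₁ · (height₂/height₁) = 35.3 × 5.47/7.41.
f₂ = 35.3 × 0.73819 ≈ 26.058 mm.

26.1 mm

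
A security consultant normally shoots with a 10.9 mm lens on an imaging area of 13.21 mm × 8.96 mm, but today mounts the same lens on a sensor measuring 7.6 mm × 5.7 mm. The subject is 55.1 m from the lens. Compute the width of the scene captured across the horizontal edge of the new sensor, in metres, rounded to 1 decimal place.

The focal length stays 10.9 mm; the relevant sensor dimension is now w = 7.6 mm. Object distance dₒ = 55.1 m = 55100 mm.
Thin-lens field width W = w·(dₒ − f)/f = 7.6 × (55100 − 10.9)/10.9 ≈ 38410.749 mm = 38.4107 m.

38.4 m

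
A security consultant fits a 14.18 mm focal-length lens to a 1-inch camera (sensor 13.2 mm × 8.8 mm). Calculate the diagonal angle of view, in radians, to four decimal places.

Sensor diagonal = √(13.2² + 8.8²) = √251.6800 ≈ 15.8644 mm.
Angle of view α = 2·arctan(d/2f) with d = 15.8644 mm and f = 14.18 mm.
d/2f = 0.55939; arctan(0.55939) ≈ 0.5100 rad, so α ≈ 1.0201 rad.

1.0201 rad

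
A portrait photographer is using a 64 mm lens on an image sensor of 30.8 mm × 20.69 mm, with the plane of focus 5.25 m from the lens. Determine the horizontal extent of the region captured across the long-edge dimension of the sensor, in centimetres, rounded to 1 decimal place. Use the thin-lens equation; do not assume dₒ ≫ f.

249.6 cm

dₒ: 5.25 m = 5250 mm.
Similar triangles through the lens centre give W/dₒ = w/dᵢ; with 1/f = 1/dₒ + 1/dᵢ this gives W = w·(dₒ − f)/f.
W = 30.8 mm × (5250 − 64) / 64 = 30.8 × 81.0312 ≈ 2495.763 mm = 249.576 cm.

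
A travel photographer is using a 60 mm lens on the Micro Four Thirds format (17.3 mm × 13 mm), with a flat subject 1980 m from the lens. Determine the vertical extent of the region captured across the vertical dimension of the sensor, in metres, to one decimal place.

dₒ: 1980 m = 1.98e+06 mm.
Similar triangles through the lens centre give W/dₒ = h/dᵢ; with 1/f = 1/dₒ + 1/dᵢ this gives W = h·(dₒ − f)/f.
W = 13 mm × (1.98e+06 − 60) / 60 = 13 × 32999.0000 ≈ 428987.000 mm = 428.987 m.

429.0 m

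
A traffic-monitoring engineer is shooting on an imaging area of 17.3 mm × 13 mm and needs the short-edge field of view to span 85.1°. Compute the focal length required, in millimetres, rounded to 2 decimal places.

From α = 2·arctan(h/2f) we get f = h / (2·tan(α/2)).
With h = 13 mm and α/2 = 42.55°, tan(α/2) ≈ 0.91794, so f ≈ 13 / 1.83588 ≈ 7.0811 mm.

7.08 mm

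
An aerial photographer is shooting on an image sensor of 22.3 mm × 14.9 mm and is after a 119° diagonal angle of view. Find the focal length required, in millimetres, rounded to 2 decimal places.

Sensor diagonal = √(22.3² + 14.9²) = √719.3000 ≈ 26.8198 mm.
From α = 2·arctan(d/2f) we get f = d / (2·tan(α/2)).
With d = 26.8198 mm and α/2 = 59.5°, tan(α/2) ≈ 1.69766, so f ≈ 26.8198 / 3.39533 ≈ 7.8990 mm.

7.90 mm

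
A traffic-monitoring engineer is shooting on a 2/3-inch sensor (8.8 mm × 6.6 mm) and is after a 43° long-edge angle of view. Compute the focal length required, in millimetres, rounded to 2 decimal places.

From α = 2·arctan(w/2f) we get f = w / (2·tan(α/2)).
With w = 8.8 mm and α/2 = 21.5°, tan(α/2) ≈ 0.39391, so f ≈ 8.8 / 0.78782 ≈ 11.1701 mm.

11.17 mm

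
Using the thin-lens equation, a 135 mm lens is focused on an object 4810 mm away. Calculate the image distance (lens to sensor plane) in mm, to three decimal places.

138.898 mm

1/dᵢ = 1/f − 1/dₒ = 1/135 − 1/4810 = 0.0071995 mm⁻¹.
dᵢ = 1/0.0071995 ≈ 138.8984 mm.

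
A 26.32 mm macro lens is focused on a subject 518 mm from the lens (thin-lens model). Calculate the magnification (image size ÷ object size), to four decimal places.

0.0535×

Thin lens: 1/f = 1/dₒ + 1/dᵢ → 1/dᵢ = 1/26.32 − 1/518 = 0.0360634 mm⁻¹, so dᵢ ≈ 27.7289 mm.
Magnification m = dᵢ/dₒ = 27.7289/518 ≈ 0.05353.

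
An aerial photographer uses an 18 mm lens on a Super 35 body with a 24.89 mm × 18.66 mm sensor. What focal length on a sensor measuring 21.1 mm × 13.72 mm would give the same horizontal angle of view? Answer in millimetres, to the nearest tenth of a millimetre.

15.3 mm

Equal angle of view means equal width/f ratio, so f₂ = f₁ · (width₂/width₁) = 18 × 21.1/24.89.
f₂ = 18 × 0.84773 ≈ 15.259 mm.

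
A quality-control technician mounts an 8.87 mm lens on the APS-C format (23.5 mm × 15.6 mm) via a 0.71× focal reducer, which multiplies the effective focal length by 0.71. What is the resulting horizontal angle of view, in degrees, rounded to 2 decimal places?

Effective focal length f = 8.87 × 0.71 = 6.2977 mm.
α = 2·arctan(23.5 / (2 × 6.2977)) = 2·arctan(1.86576) ≈ 123.6197°.

123.62°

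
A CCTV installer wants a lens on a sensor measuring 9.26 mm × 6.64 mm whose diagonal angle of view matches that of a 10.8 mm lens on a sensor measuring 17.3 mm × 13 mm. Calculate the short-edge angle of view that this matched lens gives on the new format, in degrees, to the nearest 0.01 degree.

Sensor diagonal = √(17.3² + 13²) = √468.2900 ≈ 21.6400 mm.
Sensor diagonal = √(9.26² + 6.64²) = √129.8372 ≈ 11.3946 mm.
Equal diagonal AOV ⇒ f₂ = f₁ · 11.3946/21.6400 = 10.8 × 0.52655 ≈ 5.6868 mm.
Short-edge AOV on the new format = 2·arctan(6.64 / (2 × 5.6868)) = 2·arctan(0.58381) ≈ 60.5537°.

60.55°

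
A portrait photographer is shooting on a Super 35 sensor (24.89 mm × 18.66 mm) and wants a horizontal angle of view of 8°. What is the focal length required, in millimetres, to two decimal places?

From α = 2·arctan(w/2f) we get f = w / (2·tan(α/2)).
With w = 24.89 mm and α/2 = 4°, tan(α/2) ≈ 0.06993, so f ≈ 24.89 / 0.13985 ≈ 177.9718 mm.

177.97 mm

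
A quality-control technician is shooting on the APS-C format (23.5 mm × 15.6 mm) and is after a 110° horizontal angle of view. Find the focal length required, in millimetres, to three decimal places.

8.227 mm

From α = 2·arctan(w/2f) we get f = w / (2·tan(α/2)).
With w = 23.5 mm and α/2 = 55°, tan(α/2) ≈ 1.42815, so f ≈ 23.5 / 2.85630 ≈ 8.2274 mm.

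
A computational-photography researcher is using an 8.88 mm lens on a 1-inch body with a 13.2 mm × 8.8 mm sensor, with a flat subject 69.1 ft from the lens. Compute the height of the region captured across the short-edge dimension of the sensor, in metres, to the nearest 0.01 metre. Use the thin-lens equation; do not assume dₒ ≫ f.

dₒ: 69.1 ft × 304.8 mm/ft = 21061.68 mm.
Similar triangles through the lens centre give W/dₒ = h/dᵢ; with 1/f = 1/dₒ + 1/dᵢ this gives W = h·(dₒ − f)/f.
W = 8.8 mm × (21061.7 − 8.88) / 8.88 = 8.8 × 2370.8107 ≈ 20863.134 mm = 20.8631 m.

20.86 m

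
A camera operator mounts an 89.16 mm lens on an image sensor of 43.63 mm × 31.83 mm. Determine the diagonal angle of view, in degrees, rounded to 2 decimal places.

Sensor diagonal = √(43.63² + 31.83²) = √2916.7258 ≈ 54.0067 mm.
Angle of view α = 2·arctan(d/2f) with d = 54.0067 mm and f = 89.16 mm.
d/2f = 0.30286; arctan(0.30286) ≈ 16.8497°, so α ≈ 33.6993°.

33.70°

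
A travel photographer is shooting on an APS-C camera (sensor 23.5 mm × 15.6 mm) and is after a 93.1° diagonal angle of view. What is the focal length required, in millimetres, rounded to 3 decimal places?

13.360 mm

Sensor diagonal = √(23.5² + 15.6²) = √795.6100 ≈ 28.2066 mm.
From α = 2·arctan(d/2f) we get f = d / (2·tan(α/2)).
With d = 28.2066 mm and α/2 = 46.55°, tan(α/2) ≈ 1.05562, so f ≈ 28.2066 / 2.11125 ≈ 13.3601 mm.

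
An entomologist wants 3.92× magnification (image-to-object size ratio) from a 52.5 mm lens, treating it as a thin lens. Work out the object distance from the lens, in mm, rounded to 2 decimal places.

With m = dᵢ/dₒ and 1/f = 1/dₒ + 1/dᵢ, substituting dᵢ = m·dₒ gives 1/f = (1 + 1/m)/dₒ, hence dₒ = f·(1 + 1/m).
dₒ = 52.5 × (1 + 1/3.92) = 52.5 × 1.25510 ≈ 65.893 mm.

65.89 mm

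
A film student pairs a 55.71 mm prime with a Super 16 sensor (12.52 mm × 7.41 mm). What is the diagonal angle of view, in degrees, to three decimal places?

14.878°

Sensor diagonal = √(12.52² + 7.41²) = √211.6585 ≈ 14.5485 mm.
Angle of view α = 2·arctan(d/2f) with d = 14.5485 mm and f = 55.71 mm.
d/2f = 0.13057; arctan(0.13057) ≈ 7.4392°, so α ≈ 14.8784°.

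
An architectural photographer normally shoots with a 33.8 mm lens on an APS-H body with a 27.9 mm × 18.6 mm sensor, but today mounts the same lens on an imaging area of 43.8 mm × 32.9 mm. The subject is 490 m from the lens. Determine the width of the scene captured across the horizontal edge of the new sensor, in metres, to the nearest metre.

635 m

The focal length stays 33.8 mm; the relevant sensor dimension is now w = 43.8 mm. Object distance dₒ = 490 m = 490000 mm.
Thin-lens field width W = w·(dₒ − f)/f = 43.8 × (490000 − 33.8)/33.8 ≈ 634926.614 mm = 634.927 m.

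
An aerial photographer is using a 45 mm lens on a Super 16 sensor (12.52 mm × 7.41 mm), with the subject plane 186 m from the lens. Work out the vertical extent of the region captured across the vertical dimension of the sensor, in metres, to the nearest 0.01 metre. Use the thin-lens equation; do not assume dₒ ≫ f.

30.62 m

dₒ: 186 m = 186000 mm.
Similar triangles through the lens centre give W/dₒ = h/dᵢ; with 1/f = 1/dₒ + 1/dᵢ this gives W = h·(dₒ − f)/f.
W = 7.41 mm × (186000 − 45) / 45 = 7.41 × 4132.3333 ≈ 30620.590 mm = 30.6206 m.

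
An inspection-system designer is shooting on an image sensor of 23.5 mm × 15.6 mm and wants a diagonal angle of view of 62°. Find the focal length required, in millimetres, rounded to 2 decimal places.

Sensor diagonal = √(23.5² + 15.6²) = √795.6100 ≈ 28.2066 mm.
From α = 2·arctan(d/2f) we get f = d / (2·tan(α/2)).
With d = 28.2066 mm and α/2 = 31°, tan(α/2) ≈ 0.60086, so f ≈ 28.2066 / 1.20172 ≈ 23.4718 mm.

23.47 mm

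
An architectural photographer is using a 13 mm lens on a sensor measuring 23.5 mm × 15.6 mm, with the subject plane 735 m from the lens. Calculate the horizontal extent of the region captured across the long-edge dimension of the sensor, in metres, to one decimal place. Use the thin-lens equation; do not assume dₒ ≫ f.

1328.6 m

dₒ: 735 m = 735000 mm.
Similar triangles through the lens centre give W/dₒ = w/dᵢ; with 1/f = 1/dₒ + 1/dᵢ this gives W = w·(dₒ − f)/f.
W = 23.5 mm × (735000 − 13) / 13 = 23.5 × 56537.4615 ≈ 1328630.346 mm = 1328.63 m.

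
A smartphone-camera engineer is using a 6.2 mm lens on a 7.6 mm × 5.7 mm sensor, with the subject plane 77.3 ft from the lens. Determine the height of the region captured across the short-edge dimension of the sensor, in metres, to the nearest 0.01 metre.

dₒ: 77.3 ft × 304.8 mm/ft = 23561.04 mm.
Similar triangles through the lens centre give W/dₒ = h/dᵢ; with 1/f = 1/dₒ + 1/dᵢ this gives W = h·(dₒ − f)/f.
W = 5.7 mm × (23561 − 6.2) / 6.2 = 5.7 × 3799.1676 ≈ 21655.255 mm = 21.6553 m.

21.66 m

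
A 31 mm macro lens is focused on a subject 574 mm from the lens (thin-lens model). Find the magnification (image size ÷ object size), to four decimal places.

0.0571×

Thin lens: 1/f = 1/dₒ + 1/dᵢ → 1/dᵢ = 1/31 − 1/574 = 0.0305159 mm⁻¹, so dᵢ ≈ 32.7698 mm.
Magnification m = dᵢ/dₒ = 32.7698/574 ≈ 0.05709.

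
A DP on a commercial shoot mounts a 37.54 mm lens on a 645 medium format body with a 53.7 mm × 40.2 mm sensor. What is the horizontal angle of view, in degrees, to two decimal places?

Angle of view α = 2·arctan(w/2f) with w = 53.7 mm and f = 37.54 mm.
w/2f = 0.71524; arctan(0.71524) ≈ 35.5738°, so α ≈ 71.1475°.

71.15°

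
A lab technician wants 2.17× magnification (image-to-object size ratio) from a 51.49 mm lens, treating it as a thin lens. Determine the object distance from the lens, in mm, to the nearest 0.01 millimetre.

With m = dᵢ/dₒ and 1/f = 1/dₒ + 1/dᵢ, substituting dᵢ = m·dₒ gives 1/f = (1 + 1/m)/dₒ, hence dₒ = f·(1 + 1/m).
dₒ = 51.49 × (1 + 1/2.17) = 51.49 × 1.46083 ≈ 75.218 mm.

75.22 mm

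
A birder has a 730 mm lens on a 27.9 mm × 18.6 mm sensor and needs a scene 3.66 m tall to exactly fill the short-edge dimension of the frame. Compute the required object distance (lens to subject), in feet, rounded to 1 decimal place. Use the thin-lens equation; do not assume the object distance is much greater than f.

473.7 ft

W: 3.66 m = 3660 mm.
Magnification m = h/W = dᵢ/dₒ; combined with 1/f = 1/dₒ + 1/dᵢ this gives dₒ = f·(1 + W/h).
dₒ = 730 mm × (1 + 3660/18.6) = 730 × 197.7742 ≈ 144375.161 mm = 144375.161/304.8 ft = 473.672 ft.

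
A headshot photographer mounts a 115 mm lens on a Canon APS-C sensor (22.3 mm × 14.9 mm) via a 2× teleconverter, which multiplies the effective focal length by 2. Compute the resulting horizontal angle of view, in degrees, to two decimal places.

Effective focal length f = 115 × 2 = 230 mm.
α = 2·arctan(22.3 / (2 × 230)) = 2·arctan(0.04848) ≈ 5.5509°.

5.55°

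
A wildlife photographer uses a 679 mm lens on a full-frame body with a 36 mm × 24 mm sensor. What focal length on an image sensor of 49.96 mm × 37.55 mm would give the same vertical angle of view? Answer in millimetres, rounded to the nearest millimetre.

Equal angle of view means equal height/f ratio, so f₂ = f₁ · (height₂/height₁) = 679 × 37.55/24.
f₂ = 679 × 1.56458 ≈ 1062.352 mm.

1062 mm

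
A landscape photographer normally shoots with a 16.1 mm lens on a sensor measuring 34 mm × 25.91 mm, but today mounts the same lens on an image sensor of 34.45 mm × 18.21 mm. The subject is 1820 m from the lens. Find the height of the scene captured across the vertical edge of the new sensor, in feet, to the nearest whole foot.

The focal length stays 16.1 mm; the relevant sensor dimension is now h = 18.21 mm. Object distance dₒ = 1820 m = 1.82e+06 mm.
Thin-lens field height W = h·(dₒ − f)/f = 18.21 × (1.82e+06 − 16.1)/16.1 ≈ 2058503.529 mm = 2058503.529/304.8 ft = 6753.62 ft.

6754 ft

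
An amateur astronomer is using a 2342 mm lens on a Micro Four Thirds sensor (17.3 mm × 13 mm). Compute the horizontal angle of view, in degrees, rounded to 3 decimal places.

Angle of view α = 2·arctan(w/2f) with w = 17.3 mm and f = 2342 mm.
w/2f = 0.00369; arctan(0.00369) ≈ 0.2116°, so α ≈ 0.4232°.

0.423°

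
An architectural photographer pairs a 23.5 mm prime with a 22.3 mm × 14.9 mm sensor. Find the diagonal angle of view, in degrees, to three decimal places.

Sensor diagonal = √(22.3² + 14.9²) = √719.3000 ≈ 26.8198 mm.
Angle of view α = 2·arctan(d/2f) with d = 26.8198 mm and f = 23.5 mm.
d/2f = 0.57063; arctan(0.57063) ≈ 29.7105°, so α ≈ 59.4210°.

59.421°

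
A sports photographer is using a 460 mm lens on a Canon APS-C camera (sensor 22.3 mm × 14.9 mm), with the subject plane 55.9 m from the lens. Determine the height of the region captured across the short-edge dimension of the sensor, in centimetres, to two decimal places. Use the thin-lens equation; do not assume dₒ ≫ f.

dₒ: 55.9 m = 55900 mm.
Similar triangles through the lens centre give W/dₒ = h/dᵢ; with 1/f = 1/dₒ + 1/dᵢ this gives W = h·(dₒ − f)/f.
W = 14.9 mm × (55900 − 460) / 460 = 14.9 × 120.5217 ≈ 1795.774 mm = 179.577 cm.

179.58 cm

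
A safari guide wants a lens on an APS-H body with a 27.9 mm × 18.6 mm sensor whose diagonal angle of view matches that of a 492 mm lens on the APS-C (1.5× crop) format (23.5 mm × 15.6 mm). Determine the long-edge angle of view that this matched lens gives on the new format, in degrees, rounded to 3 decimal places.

2.733°

Sensor diagonal = √(23.5² + 15.6²) = √795.6100 ≈ 28.2066 mm.
Sensor diagonal = √(27.9² + 18.6²) = √1124.3700 ≈ 33.5316 mm.
Equal diagonal AOV ⇒ f₂ = f₁ · 33.5316/28.2066 = 492 × 1.18879 ≈ 584.8838 mm.
Long-edge AOV on the new format = 2·arctan(27.9 / (2 × 584.8838)) = 2·arctan(0.02385) ≈ 2.7326°.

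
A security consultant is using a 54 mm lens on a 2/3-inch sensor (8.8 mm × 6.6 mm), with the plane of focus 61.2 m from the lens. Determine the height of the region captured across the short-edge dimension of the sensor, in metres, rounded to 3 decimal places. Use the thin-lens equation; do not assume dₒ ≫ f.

7.473 m

dₒ: 61.2 m = 61200 mm.
Similar triangles through the lens centre give W/dₒ = h/dᵢ; with 1/f = 1/dₒ + 1/dᵢ this gives W = h·(dₒ − f)/f.
W = 6.6 mm × (61200 − 54) / 54 = 6.6 × 1132.3333 ≈ 7473.400 mm = 7.4734 m.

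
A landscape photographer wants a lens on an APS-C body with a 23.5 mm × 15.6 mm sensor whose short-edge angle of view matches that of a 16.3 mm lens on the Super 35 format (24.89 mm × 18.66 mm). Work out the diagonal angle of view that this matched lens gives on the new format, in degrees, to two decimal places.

Equal short-edge AOV ⇒ f₂ = f₁ · 15.6/18.66 = 16.3 × 0.83601 ≈ 13.6270 mm.
Sensor diagonal = √(23.5² + 15.6²) = √795.6100 ≈ 28.2066 mm.
Diagonal AOV on the new format = 2·arctan(28.2066 / (2 × 13.6270)) = 2·arctan(1.03495) ≈ 91.9679°.

91.97°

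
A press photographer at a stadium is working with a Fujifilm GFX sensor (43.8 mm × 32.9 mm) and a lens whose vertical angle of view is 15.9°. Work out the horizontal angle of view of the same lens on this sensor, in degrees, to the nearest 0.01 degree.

21.06°

From the vertical AOV: f = 32.9 / (2·tan(7.95°)) = 32.9 / 0.27930 ≈ 117.7936 mm.
Horizontal AOV = 2·arctan(43.8 / (2 × 117.7936)) = 2·arctan(0.18592) ≈ 21.0642°.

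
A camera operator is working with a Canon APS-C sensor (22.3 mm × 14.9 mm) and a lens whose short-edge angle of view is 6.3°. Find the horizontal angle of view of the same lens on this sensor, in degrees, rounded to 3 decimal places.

9.417°

From the short-edge AOV: f = 14.9 / (2·tan(3.15°)) = 14.9 / 0.11007 ≈ 135.3725 mm.
Horizontal AOV = 2·arctan(22.3 / (2 × 135.3725)) = 2·arctan(0.08237) ≈ 9.4171°.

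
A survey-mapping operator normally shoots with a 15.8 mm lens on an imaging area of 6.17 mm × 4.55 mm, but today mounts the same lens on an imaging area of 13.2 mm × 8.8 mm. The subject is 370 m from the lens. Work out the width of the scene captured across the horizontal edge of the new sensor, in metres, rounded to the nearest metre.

309 m

The focal length stays 15.8 mm; the relevant sensor dimension is now w = 13.2 mm. Object distance dₒ = 370 m = 370000 mm.
Thin-lens field width W = w·(dₒ − f)/f = 13.2 × (370000 − 15.8)/15.8 ≈ 309100.724 mm = 309.101 m.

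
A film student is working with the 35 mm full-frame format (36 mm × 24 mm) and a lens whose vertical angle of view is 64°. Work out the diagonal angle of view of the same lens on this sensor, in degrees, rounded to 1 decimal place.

From the vertical AOV: f = 24 / (2·tan(32°)) = 24 / 1.24974 ≈ 19.2040 mm.
Sensor diagonal = √(36² + 24²) = √1872.0000 ≈ 43.2666 mm.
Diagonal AOV = 2·arctan(43.2666 / (2 × 19.2040)) = 2·arctan(1.12650) ≈ 96.8087°.

96.8°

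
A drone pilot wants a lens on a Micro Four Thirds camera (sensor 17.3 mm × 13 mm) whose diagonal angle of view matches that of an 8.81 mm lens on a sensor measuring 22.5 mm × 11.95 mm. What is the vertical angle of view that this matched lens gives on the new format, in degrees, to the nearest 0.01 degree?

Sensor diagonal = √(22.5² + 11.95²) = √649.0525 ≈ 25.4765 mm.
Sensor diagonal = √(17.3² + 13²) = √468.2900 ≈ 21.6400 mm.
Equal diagonal AOV ⇒ f₂ = f₁ · 21.6400/25.4765 = 8.81 × 0.84941 ≈ 7.4833 mm.
Vertical AOV on the new format = 2·arctan(13 / (2 × 7.4833)) = 2·arctan(0.86860) ≈ 81.9552°.

81.96°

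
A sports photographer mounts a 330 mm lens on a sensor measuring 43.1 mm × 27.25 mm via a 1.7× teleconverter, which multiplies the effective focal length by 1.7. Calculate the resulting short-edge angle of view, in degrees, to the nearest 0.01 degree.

2.78°

Effective focal length f = 330 × 1.7 = 561 mm.
α = 2·arctan(27.25 / (2 × 561)) = 2·arctan(0.02429) ≈ 2.7825°.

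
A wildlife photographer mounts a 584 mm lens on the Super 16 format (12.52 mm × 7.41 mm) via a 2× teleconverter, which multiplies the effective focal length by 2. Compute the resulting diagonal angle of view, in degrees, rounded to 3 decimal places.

Effective focal length f = 584 × 2 = 1168 mm.
Sensor diagonal = √(12.52² + 7.41²) = √211.6585 ≈ 14.5485 mm.
α = 2·arctan(14.548 / (2 × 1168)) = 2·arctan(0.00623) ≈ 0.7137°.

0.714°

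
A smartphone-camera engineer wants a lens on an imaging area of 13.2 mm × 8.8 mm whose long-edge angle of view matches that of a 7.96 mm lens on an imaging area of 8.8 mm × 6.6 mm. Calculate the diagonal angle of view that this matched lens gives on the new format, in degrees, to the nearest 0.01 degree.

67.20°

Equal long-edge AOV ⇒ f₂ = f₁ · 13.2/8.8 = 7.96 × 1.50000 ≈ 11.9400 mm.
Sensor diagonal = √(13.2² + 8.8²) = √251.6800 ≈ 15.8644 mm.
Diagonal AOV on the new format = 2·arctan(15.8644 / (2 × 11.9400)) = 2·arctan(0.66434) ≈ 67.1953°.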